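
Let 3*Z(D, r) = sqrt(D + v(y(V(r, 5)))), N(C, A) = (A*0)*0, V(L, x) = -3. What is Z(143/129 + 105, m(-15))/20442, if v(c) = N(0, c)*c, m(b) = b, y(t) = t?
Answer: sqrt(441438)/3955527 ≈ 0.00016797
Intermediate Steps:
N(C, A) = 0 (N(C, A) = 0*0 = 0)
v(c) = 0 (v(c) = 0*c = 0)
Z(D, r) = sqrt(D)/3 (Z(D, r) = sqrt(D + 0)/3 = sqrt(D)/3)
Z(143/129 + 105, m(-15))/20442 = (sqrt(143/129 + 105)/3)/20442 = (sqrt(143*(1/129) + 105)/3)*(1/20442) = (sqrt(143/129 + 105)/3)*(1/20442) = (sqrt(13688/129)/3)*(1/20442) = ((2*sqrt(441438)/129)/3)*(1/20442) = (2*sqrt(441438)/387)*(1/20442) = sqrt(441438)/3955527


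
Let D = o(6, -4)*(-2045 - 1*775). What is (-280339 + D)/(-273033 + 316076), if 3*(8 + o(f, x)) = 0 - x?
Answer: -261539/43043 ≈ -6.0762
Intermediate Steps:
o(f, x) = -8 - x/3 (o(f, x) = -8 + (0 - x)/3 = -8 + (-x)/3 = -8 - x/3)
D = 18800 (D = (-8 - 1/3*(-4))*(-2045 - 1*775) = (-8 + 4/3)*(-2045 - 775) = -20/3*(-2820) = 18800)
(-280339 + D)/(-273033 + 316076) = (-280339 + 18800)/(-273033 + 316076) = -261539/43043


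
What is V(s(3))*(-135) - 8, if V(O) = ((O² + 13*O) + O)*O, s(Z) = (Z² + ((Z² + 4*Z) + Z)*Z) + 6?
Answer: -103203323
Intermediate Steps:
s(Z) = 6 + Z² + Z*(Z² + 5*Z) (s(Z) = (Z² + (Z² + 5*Z)*Z) + 6 = (Z² + Z*(Z² + 5*Z)) + 6 = 6 + Z² + Z*(Z² + 5*Z))
V(O) = O*(O² + 14*O) (V(O) = (O² + 14*O)*O = O*(O² + 14*O))
V(s(3))*(-135) - 8 = ((6 + 3³ + 6*3²)²*(14 + (6 + 3³ + 6*3²)))*(-135) - 8 = ((6 + 27 + 6*9)²*(14 + (6 + 27 + 6*9)))*(-135) - 8 = ((6 + 27 + 54)²*(14 + (6 + 27 + 54)))*(-135) - 8 = (87²*(14 + 87))*(-135) - 8 = (7569*101)*(-135) - 8 = 764469*(-135) - 8 = -103203315 - 8 = -103203323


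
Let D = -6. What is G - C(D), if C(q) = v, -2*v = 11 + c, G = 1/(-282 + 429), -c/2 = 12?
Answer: -1909/294 ≈ -6.4932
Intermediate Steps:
c = -24 (c = -2*12 = -24)
G = 1/147 ≈ 0.0068027
v = 13/2 (v = -(11 - 24)/2 = -½*(-13) = 13/2 ≈ 6.5000)
C(q) = 13/2
G - C(D) = 1/147 - 1*13/2 = 1/147 - 13/2 = -1909/294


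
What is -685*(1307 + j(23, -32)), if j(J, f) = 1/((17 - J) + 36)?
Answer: -5371907/6 ≈ -8.9532e+5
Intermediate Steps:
j(J, f) = 1/(53 - J)
-685*(1307 + j(23, -32)) = -685*(1307 - 1/(-53 + 23)) = -685*(1307 - 1/(-30)) = -685*(1307 - 1*(-1/30)) = -685*(1307 + 1/30) = -685*39211/30 = -5371907/6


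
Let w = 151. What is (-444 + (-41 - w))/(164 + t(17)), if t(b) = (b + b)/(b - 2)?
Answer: -4770/1247 ≈ -3.8252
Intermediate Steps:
t(b) = 2*b/(-2 + b) (t(b) = (2*b)/(-2 + b) = 2*b/(-2 + b))
(-444 + (-41 - w))/(164 + t(17)) = (-444 + (-41 - 1*151))/(164 + 2*17/(-2 + 17)) = (-444 + (-41 - 151))/(164 + 2*17/15) = (-444 - 192)/(164 + 2*17*(1/15)) = -636/(164 + 34/15) = -636/2494/15 = -636*15/2494 = -4770/1247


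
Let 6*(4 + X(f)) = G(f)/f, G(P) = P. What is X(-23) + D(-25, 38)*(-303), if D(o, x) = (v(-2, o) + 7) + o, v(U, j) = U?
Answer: 36337/6 ≈ 6056.2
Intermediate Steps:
D(o, x) = 5 + o (D(o, x) = (-2 + 7) + o = 5 + o)
X(f) = -23/6 (X(f) = -4 + (f/f)/6 = -4 + (1/6)*1 = -4 + 1/6 = -23/6)
X(-23) + D(-25, 38)*(-303) = -23/6 + (5 - 25)*(-303) = -23/6 - 20*(-303) = -23/6 + 6060 = 36337/6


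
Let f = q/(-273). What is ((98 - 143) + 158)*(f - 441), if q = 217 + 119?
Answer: -649637/13 ≈ -49972.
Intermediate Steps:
q = 336
f = -16/13 (f = 336/(-273) = 336*(-1/273) = -16/13 ≈ -1.2308)
((98 - 143) + 158)*(f - 441) = ((98 - 143) + 158)*(-16/13 - 441) = (-45 + 158)*(-5749/13) = 113*(-5749/13) = -649637/13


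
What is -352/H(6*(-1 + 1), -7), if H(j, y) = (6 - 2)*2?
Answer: -44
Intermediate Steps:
H(j, y) = 8 (H(j, y) = 4*2 = 8)
-352/H(6*(-1 + 1), -7) = -352/8 = -352*1/8 = -44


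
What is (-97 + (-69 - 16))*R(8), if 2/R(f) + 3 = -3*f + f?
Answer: 364/19 ≈ 19.158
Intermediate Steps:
R(f) = 2/(-3 - 2*f) (R(f) = 2/(-3 + (-3*f + f)) = 2/(-3 - 2*f))
(-97 + (-69 - 16))*R(8) = (-97 + (-69 - 16))*(-2/(3 + 2*8)) = (-97 - 85)*(-2/(3 + 16)) = -(-364)/19 = -182*(-2/19) = 364/19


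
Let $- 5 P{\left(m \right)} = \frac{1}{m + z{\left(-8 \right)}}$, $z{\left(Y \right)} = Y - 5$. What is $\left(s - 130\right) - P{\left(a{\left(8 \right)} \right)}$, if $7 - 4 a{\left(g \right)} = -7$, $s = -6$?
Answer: $- \frac{12922}{95} \approx -136.02$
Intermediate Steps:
$a{\left(g \right)} = \frac{7}{2}$ ($a{\left(g \right)} = \frac{7}{4} - - \frac{7}{4} = \frac{7}{4} + \frac{7}{4} = \frac{7}{2}$)
$z{\left(Y \right)} = -5 + Y$
$P{\left(m \right)} = - \frac{1}{5 \left(-13 + m\right)}$ ($P{\left(m \right)} = - \frac{1}{5 \left(m - 13\right)} = - \frac{1}{5 \left(-13 + m\right)}$)
$\left(s - 130\right) - P{\left(a{\left(8 \right)} \right)} = \left(-6 - 130\right) - - \frac{1}{-65 + 5 \cdot \frac{7}{2}} = \left(-6 - 130\right) - - \frac{1}{-65 + \frac{35}{2}} = -136 - - \frac{1}{- \frac{95}{2}} = -136 - \left(-1\right) \left(- \frac{2}{95}\right) = -136 - \frac{2}{95} = - \frac{12922}{95}$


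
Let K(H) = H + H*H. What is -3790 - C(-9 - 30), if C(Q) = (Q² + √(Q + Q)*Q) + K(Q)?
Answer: -6793 + 39*I*√78 ≈ -6793.0 + 344.44*I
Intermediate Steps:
K(H) = H + H²
C(Q) = Q² + Q*(1 + Q) + √2*Q^(3/2) (C(Q) = (Q² + √(Q + Q)*Q) + Q*(1 + Q) = (Q² + √(2*Q)*Q) + Q*(1 + Q) = (Q² + (√2*√Q)*Q) + Q*(1 + Q) = (Q² + √2*Q^(3/2)) + Q*(1 + Q) = Q² + Q*(1 + Q) + √2*Q^(3/2))
-3790 - C(-9 - 30) = -3790 - ((-9 - 30) + 2*(-9 - 30)² + √2*(-9 - 30)^(3/2)) = -3790 - (-39 + 2*(-39)² + √2*(-39)^(3/2)) = -3790 - (-39 + 2*1521 + √2*(-39*I*√39)) = -3790 - (-39 + 3042 - 39*I*√78) = -3790 - (3003 - 39*I*√78) = -3790 + (-3003 + 39*I*√78) = -6793 + 39*I*√78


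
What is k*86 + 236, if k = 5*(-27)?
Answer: -11374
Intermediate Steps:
k = -135
k*86 + 236 = -135*86 + 236 = -11610 + 236 = -11374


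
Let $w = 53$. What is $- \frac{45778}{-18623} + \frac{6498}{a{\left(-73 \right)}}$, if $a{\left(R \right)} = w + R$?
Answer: $- \frac{60048347}{186230} \approx -322.44$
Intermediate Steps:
$a{\left(R \right)} = 53 + R$
$- \frac{45778}{-18623} + \frac{6498}{a{\left(-73 \right)}} = - \frac{45778}{-18623} + \frac{6498}{53 - 73} = \left(-45778\right) \left(- \frac{1}{18623}\right) + \frac{6498}{-20} = \frac{45778}{18623} + 6498 \left(- \frac{1}{20}\right) = \frac{45778}{18623} - \frac{3249}{10} = - \frac{60048347}{186230}$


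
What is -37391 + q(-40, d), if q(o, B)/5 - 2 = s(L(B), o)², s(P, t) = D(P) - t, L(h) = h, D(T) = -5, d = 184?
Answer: -31256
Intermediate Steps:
s(P, t) = -5 - t
q(o, B) = 10 + 5*(-5 - o)²
-37391 + q(-40, d) = -37391 + (10 + 5*(5 - 40)²) = -37391 + (10 + 5*(-35)²) = -37391 + (10 + 5*1225) = -37391 + (10 + 6125) = -37391 + 6135 = -31256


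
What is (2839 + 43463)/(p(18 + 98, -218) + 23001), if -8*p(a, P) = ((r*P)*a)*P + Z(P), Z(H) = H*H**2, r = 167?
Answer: -23151/56880668 ≈ -0.00040701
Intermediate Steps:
Z(H) = H**3
p(a, P) = -P**3/8 - 167*a*P**2/8 (p(a, P) = -(((167*P)*a)*P + P**3)/8 = -((167*P*a)*P + P**3)/8 = -(167*a*P**2 + P**3)/8 = -(P**3 + 167*a*P**2)/8 = -P**3/8 - 167*a*P**2/8)
(2839 + 43463)/(p(18 + 98, -218) + 23001) = (2839 + 43463)/((1/8)*(-218)**2*(-1*(-218) - 167*(18 + 98)) + 23001) = 46302/((1/8)*47524*(218 - 167*116) + 23001) = 46302/((1/8)*47524*(218 - 19372) + 23001) = 46302/((1/8)*47524*(-19154) + 23001) = 46302/(-113784337 + 23001) = 46302/(-113761336) = 46302*(-1/113761336) = -23151/56880668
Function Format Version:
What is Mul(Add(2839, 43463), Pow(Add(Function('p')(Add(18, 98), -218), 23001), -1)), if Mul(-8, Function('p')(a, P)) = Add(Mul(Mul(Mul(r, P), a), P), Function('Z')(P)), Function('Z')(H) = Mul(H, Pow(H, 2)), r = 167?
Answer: Rational(-23151, 56880668) ≈ -0.00040701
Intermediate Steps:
Function('Z')(H) = Pow(H, 3)
Function('p')(a, P) = Add(Mul(Rational(-1, 8), Pow(P, 3)), Mul(Rational(-167, 8), a, Pow(P, 2))) (Function('p')(a, P) = Mul(Rational(-1, 8), Add(Mul(Mul(Mul(167, P), a), P), Pow(P, 3))) = Mul(Rational(-1, 8), Add(Mul(Mul(167, P, a), P), Pow(P, 3))) = Mul(Rational(-1, 8), Add(Mul(167, a, Pow(P, 2)), Pow(P, 3))) = Mul(Rational(-1, 8), Add(Pow(P, 3), Mul(167, a, Pow(P, 2)))) = Add(Mul(Rational(-1, 8), Pow(P, 3)), Mul(Rational(-167, 8), a, Pow(P, 2))))
Mul(Add(2839, 43463), Pow(Add(Function('p')(Add(18, 98), -218), 23001), -1)) = Mul(Add(2839, 43463), Pow(Add(Mul(Rational(1, 8), Pow(-218, 2), Add(Mul(-1, -218), Mul(-167, Add(18, 98)))), 23001), -1)) = Mul(46302, Pow(Add(Mul(Rational(1, 8), 47524, Add(218, Mul(-167, 116))), 23001), -1)) = Mul(46302, Pow(Add(Mul(Rational(1, 8), 47524, Add(218, -19372)), 23001), -1)) = Mul(46302, Pow(Add(Mul(Rational(1, 8), 47524, -19154), 23001), -1)) = Mul(46302, Pow(Add(-113784337, 23001), -1)) = Mul(46302, Pow(-113761336, -1)) = Mul(46302, Rational(-1, 113761336)) = Rational(-23151, 56880668)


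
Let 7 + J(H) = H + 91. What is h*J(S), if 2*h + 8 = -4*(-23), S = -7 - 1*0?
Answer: 3234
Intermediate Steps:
S = -7 (S = -7 + 0 = -7)
J(H) = 84 + H (J(H) = -7 + (H + 91) = -7 + (91 + H) = 84 + H)
h = 42 (h = -4 + (-4*(-23))/2 = -4 + (½)*92 = -4 + 46 = 42)
h*J(S) = 42*(84 - 7) = 42*77 = 3234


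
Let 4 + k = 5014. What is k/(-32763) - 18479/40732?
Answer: -15872447/26166716 ≈ -0.60659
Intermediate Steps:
k = 5010 (k = -4 + 5014 = 5010)
k/(-32763) - 18479/40732 = 5010/(-32763) - 18479/40732 = 5010*(-1/32763) - 18479*1/40732 = -1670/10921 - 1087/2396 = -15872447/26166716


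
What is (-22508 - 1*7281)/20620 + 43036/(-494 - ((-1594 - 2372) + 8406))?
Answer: -517190623/50869540 ≈ -10.167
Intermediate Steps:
(-22508 - 1*7281)/20620 + 43036/(-494 - ((-1594 - 2372) + 8406)) = (-22508 - 7281)*(1/20620) + 43036/(-494 - (-3966 + 8406)) = -29789*1/20620 + 43036/(-494 - 1*4440) = -29789/20620 + 43036/(-494 - 4440) = -29789/20620 + 43036/(-4934) = -29789/20620 + 43036*(-1/4934) = -29789/20620 - 21518/2467 = -517190623/50869540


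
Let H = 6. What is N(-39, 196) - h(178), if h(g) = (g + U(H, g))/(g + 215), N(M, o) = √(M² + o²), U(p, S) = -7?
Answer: -57/131 + √39937 ≈ 199.41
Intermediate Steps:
h(g) = (-7 + g)/(215 + g) (h(g) = (g - 7)/(g + 215) = (-7 + g)/(215 + g))
N(-39, 196) - h(178) = √((-39)² + 196²) - (-7 + 178)/(215 + 178) = √(1521 + 38416) - 171/393 = √39937 - 171/393 = √39937 - 1*57/131 = √39937 - 57/131 = -57/131 + √39937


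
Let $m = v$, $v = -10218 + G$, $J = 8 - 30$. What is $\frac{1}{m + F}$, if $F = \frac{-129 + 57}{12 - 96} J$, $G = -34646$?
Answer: $- \frac{7}{314180} \approx -2.228 \cdot 10^{-5}$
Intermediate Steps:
$J = -22$ ($J = 8 - 30 = -22$)
$v = -44864$ ($v = -10218 - 34646 = -44864$)
$F = - \frac{132}{7}$ ($F = \frac{-129 + 57}{12 - 96} \left(-22\right) = - \frac{72}{-84} \left(-22\right) = \left(-72\right) \left(- \frac{1}{84}\right) \left(-22\right) = \frac{6}{7} \left(-22\right) = - \frac{132}{7} \approx -18.857$)
$m = -44864$
$\frac{1}{m + F} = \frac{1}{-44864 - \frac{132}{7}} = \frac{1}{- \frac{314180}{7}} = - \frac{7}{314180}$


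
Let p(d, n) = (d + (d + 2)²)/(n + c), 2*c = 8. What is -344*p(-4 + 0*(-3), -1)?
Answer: 0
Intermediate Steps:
c = 4 (c = (½)*8 = 4)
p(d, n) = (d + (2 + d)²)/(4 + n) (p(d, n) = (d + (d + 2)²)/(n + 4) = (d + (2 + d)²)/(4 + n))
-344*p(-4 + 0*(-3), -1) = -344*((-4 + 0*(-3)) + (2 + (-4 + 0*(-3)))²)/(4 - 1) = -344*((-4 + 0) + (2 + (-4 + 0))²)/3 = -344*(-4 + (2 - 4)²)/3 = -344*(-4 + (-2)²)/3 = -344*(-4 + 4)/3 = -344*0/3 = -344*0 = 0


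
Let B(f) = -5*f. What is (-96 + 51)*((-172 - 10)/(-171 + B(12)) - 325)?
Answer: 160485/11 ≈ 14590.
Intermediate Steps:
(-96 + 51)*((-172 - 10)/(-171 + B(12)) - 325) = (-96 + 51)*((-172 - 10)/(-171 - 5*12) - 325) = -45*(-182/(-171 - 60) - 325) = -45*(-182/(-231) - 325) = -45*(-182*(-1/231) - 325) = -45*(26/33 - 325) = -45*(-10699/33) = 160485/11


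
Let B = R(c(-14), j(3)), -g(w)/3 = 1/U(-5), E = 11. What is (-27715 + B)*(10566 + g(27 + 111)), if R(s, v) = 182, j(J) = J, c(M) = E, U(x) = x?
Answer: -1454650989/5 ≈ -2.9093e+8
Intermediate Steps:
c(M) = 11
g(w) = 3/5 (g(w) = -3/(-5) = -3*(-1/5) = 3/5)
B = 182
(-27715 + B)*(10566 + g(27 + 111)) = (-27715 + 182)*(10566 + 3/5) = -27533*52833/5 = -1454650989/5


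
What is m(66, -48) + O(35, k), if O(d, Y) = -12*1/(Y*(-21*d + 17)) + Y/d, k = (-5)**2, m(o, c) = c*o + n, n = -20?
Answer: -200241183/62825 ≈ -3187.3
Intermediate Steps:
m(o, c) = -20 + c*o (m(o, c) = c*o - 20 = -20 + c*o)
k = 25
O(d, Y) = Y/d - 12/(Y*(17 - 21*d)) (O(d, Y) = -12*1/(Y*(17 - 21*d)) + Y/d = -12/(Y*(17 - 21*d)) + Y/d = Y/d - 12/(Y*(17 - 21*d)))
m(66, -48) + O(35, k) = (-20 - 48*66) + (-17*25**2 + 12*35 + 21*35*25**2)/(25*35*(-17 + 21*35)) = (-20 - 3168) + (1/25)*(1/35)*(-17*625 + 420 + 21*35*625)/(-17 + 735) = -3188 + (1/25)*(1/35)*(-10625 + 420 + 459375)/718 = -3188 + (1/25)*(1/35)*(1/718)*449170 = -3188 + 44917/62825 = -200241183/62825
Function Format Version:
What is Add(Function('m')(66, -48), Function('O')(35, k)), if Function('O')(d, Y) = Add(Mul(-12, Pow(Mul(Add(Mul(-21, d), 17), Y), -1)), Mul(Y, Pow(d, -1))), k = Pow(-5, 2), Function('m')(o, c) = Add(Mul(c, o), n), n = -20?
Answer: Rational(-200241183, 62825) ≈ -3187.3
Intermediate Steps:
Function('m')(o, c) = Add(-20, Mul(c, o)) (Function('m')(o, c) = Add(Mul(c, o), -20) = Add(-20, Mul(c, o)))
k = 25
Function('O')(d, Y) = Add(Mul(Y, Pow(d, -1)), Mul(-12, Pow(Y, -1), Pow(Add(17, Mul(-21, d)), -1))) (Function('O')(d, Y) = Add(Mul(-12, Pow(Mul(Add(17, Mul(-21, d)), Y), -1)), Mul(Y, Pow(d, -1))) = Add(Mul(-12, Pow(Mul(Y, Add(17, Mul(-21, d))), -1)), Mul(Y, Pow(d, -1))) = Add(Mul(-12, Mul(Pow(Y, -1), Pow(Add(17, Mul(-21, d)), -1))), Mul(Y, Pow(d, -1))) = Add(Mul(-12, Pow(Y, -1), Pow(Add(17, Mul(-21, d)), -1)), Mul(Y, Pow(d, -1))) = Add(Mul(Y, Pow(d, -1)), Mul(-12, Pow(Y, -1), Pow(Add(17, Mul(-21, d)), -1))))
Add(Function('m')(66, -48), Function('O')(35, k)) = Add(Add(-20, Mul(-48, 66)), Mul(Pow(25, -1), Pow(35, -1), Pow(Add(-17, Mul(21, 35)), -1), Add(Mul(-17, Pow(25, 2)), Mul(12, 35), Mul(21, 35, Pow(25, 2))))) = Add(Add(-20, -3168), Mul(Rational(1, 25), Rational(1, 35), Pow(Add(-17, 735), -1), Add(Mul(-17, 625), 420, Mul(21, 35, 625)))) = Add(-3188, Mul(Rational(1, 25), Rational(1, 35), Pow(718, -1), Add(-10625, 420, 459375))) = Add(-3188, Mul(Rational(1, 25), Rational(1, 35), Rational(1, 718), 449170)) = Add(-3188, Rational(44917, 62825)) = Rational(-200241183, 62825)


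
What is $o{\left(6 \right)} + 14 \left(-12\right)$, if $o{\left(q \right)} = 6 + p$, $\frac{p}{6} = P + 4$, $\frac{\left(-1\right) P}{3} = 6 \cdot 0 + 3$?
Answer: $-192$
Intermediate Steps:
$P = -9$ ($P = - 3 \left(6 \cdot 0 + 3\right) = - 3 \left(0 + 3\right) = \left(-3\right) 3 = -9$)
$p = -30$ ($p = 6 \left(-9 + 4\right) = 6 \left(-5\right) = -30$)
$o{\left(q \right)} = -24$ ($o{\left(q \right)} = 6 - 30 = -24$)
$o{\left(6 \right)} + 14 \left(-12\right) = -24 + 14 \left(-12\right) = -24 - 168 = -192$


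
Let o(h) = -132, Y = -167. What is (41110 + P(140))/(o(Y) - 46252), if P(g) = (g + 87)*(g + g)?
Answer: -52335/23192 ≈ -2.2566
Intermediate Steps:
P(g) = 2*g*(87 + g) (P(g) = (87 + g)*(2*g) = 2*g*(87 + g))
(41110 + P(140))/(o(Y) - 46252) = (41110 + 2*140*(87 + 140))/(-132 - 46252) = (41110 + 2*140*227)/(-46384) = (41110 + 63560)*(-1/46384) = 104670*(-1/46384) = -52335/23192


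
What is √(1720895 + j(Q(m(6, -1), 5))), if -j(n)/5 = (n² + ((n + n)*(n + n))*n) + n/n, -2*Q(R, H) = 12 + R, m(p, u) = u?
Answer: √6896265/2 ≈ 1313.0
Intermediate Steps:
Q(R, H) = -6 - R/2 (Q(R, H) = -(12 + R)/2 = -6 - R/2)
j(n) = -5 - 20*n³ - 5*n² (j(n) = -5*((n² + ((n + n)*(n + n))*n) + n/n) = -5*((n² + ((2*n)*(2*n))*n) + 1) = -5*((n² + (4*n²)*n) + 1) = -5*((n² + 4*n³) + 1) = -5*(1 + n² + 4*n³) = -5 - 20*n³ - 5*n²)
√(1720895 + j(Q(m(6, -1), 5))) = √(1720895 + (-5 - 20*(-6 - ½*(-1))³ - 5*(-6 - ½*(-1))²)) = √(1720895 + (-5 - 20*(-6 + ½)³ - 5*(-6 + ½)²)) = √(1720895 + (-5 - 20*(-11/2)³ - 5*(-11/2)²)) = √(1720895 + (-5 - 20*(-1331/8) - 5*121/4)) = √(1720895 + (-5 + 6655/2 - 605/4)) = √(1720895 + 12685/4) = √(6896265/4) = √6896265/2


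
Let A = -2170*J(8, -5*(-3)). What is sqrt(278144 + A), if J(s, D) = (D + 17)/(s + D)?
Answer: 8*sqrt(2274079)/23 ≈ 524.52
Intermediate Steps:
J(s, D) = (17 + D)/(D + s)
A = -69440/23 (A = -2170*(17 - 5*(-3))/(-5*(-3) + 8) = -2170*(17 + 15)/(15 + 8) = -2170*32/23 = -69440/23 ≈ -3019.1)
sqrt(278144 + A) = sqrt(278144 - 69440/23) = sqrt(6327872/23) = 8*sqrt(2274079)/23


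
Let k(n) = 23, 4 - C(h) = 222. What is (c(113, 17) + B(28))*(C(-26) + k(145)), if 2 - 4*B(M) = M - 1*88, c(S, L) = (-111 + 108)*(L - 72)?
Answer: -70395/2 ≈ -35198.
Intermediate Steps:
C(h) = -218 (C(h) = 4 - 1*222 = 4 - 222 = -218)
c(S, L) = 216 - 3*L (c(S, L) = -3*(-72 + L) = 216 - 3*L)
B(M) = 45/2 - M/4 (B(M) = ½ - (M - 1*88)/4 = ½ - (M - 88)/4 = ½ - (-88 + M)/4 = ½ + (22 - M/4) = 45/2 - M/4)
(c(113, 17) + B(28))*(C(-26) + k(145)) = ((216 - 3*17) + (45/2 - ¼*28))*(-218 + 23) = ((216 - 51) + (45/2 - 7))*(-195) = (165 + 31/2)*(-195) = (361/2)*(-195) = -70395/2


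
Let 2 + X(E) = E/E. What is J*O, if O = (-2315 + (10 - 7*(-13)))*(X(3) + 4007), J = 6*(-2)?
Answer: 106431408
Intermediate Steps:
J = -12
X(E) = -1 (X(E) = -2 + E/E = -2 + 1 = -1)
O = -8869284 (O = (-2315 + (10 - 7*(-13)))*(-1 + 4007) = (-2315 + (10 + 91))*4006 = (-2315 + 101)*4006 = -2214*4006 = -8869284)
J*O = -12*(-8869284) = 106431408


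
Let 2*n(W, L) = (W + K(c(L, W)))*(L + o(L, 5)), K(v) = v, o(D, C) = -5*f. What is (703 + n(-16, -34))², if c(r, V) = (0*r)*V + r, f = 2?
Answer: 3250809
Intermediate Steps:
c(r, V) = r (c(r, V) = 0*V + r = 0 + r = r)
o(D, C) = -10 (o(D, C) = -5*2 = -10)
n(W, L) = (-10 + L)*(L + W)/2 (n(W, L) = ((W + L)*(L - 10))/2 = ((L + W)*(-10 + L))/2 = ((-10 + L)*(L + W))/2 = (-10 + L)*(L + W)/2)
(703 + n(-16, -34))² = (703 + ((½)*(-34)² - 5*(-34) - 5*(-16) + (½)*(-34)*(-16)))² = (703 + ((½)*1156 + 170 + 80 + 272))² = (703 + (578 + 170 + 80 + 272))² = (703 + 1100)² = 1803² = 3250809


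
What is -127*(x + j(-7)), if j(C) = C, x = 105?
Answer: -12446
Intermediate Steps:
-127*(x + j(-7)) = -127*(105 - 7) = -127*98 = -12446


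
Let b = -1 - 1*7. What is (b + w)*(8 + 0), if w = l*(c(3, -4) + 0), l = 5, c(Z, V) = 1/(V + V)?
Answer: -69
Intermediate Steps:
c(Z, V) = 1/(2*V)
b = -8 (b = -1 - 7 = -8)
w = -5/8 (w = 5*((1/2)/(-4) + 0) = 5*((1/2)*(-1/4) + 0) = 5*(-1/8 + 0) = 5*(-1/8) = -5/8 ≈ -0.62500)
(b + w)*(8 + 0) = (-8 - 5/8)*(8 + 0) = -69/8*8 = -69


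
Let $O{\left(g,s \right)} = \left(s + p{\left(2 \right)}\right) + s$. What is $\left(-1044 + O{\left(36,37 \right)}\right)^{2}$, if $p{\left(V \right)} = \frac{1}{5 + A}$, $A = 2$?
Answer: $\frac{46090521}{49} \approx 9.4062 \cdot 10^{5}$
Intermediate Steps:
$p{\left(V \right)} = \frac{1}{7}$ ($p{\left(V \right)} = \frac{1}{5 + 2} = \frac{1}{7}$)
$O{\left(g,s \right)} = \frac{1}{7} + 2 s$ ($O{\left(g,s \right)} = \left(s + \frac{1}{7}\right) + s = \left(\frac{1}{7} + s\right) + s = \frac{1}{7} + 2 s$)
$\left(-1044 + O{\left(36,37 \right)}\right)^{2} = \left(-1044 + \left(\frac{1}{7} + 2 \cdot 37\right)\right)^{2} = \left(-1044 + \left(\frac{1}{7} + 74\right)\right)^{2} = \left(-1044 + \frac{519}{7}\right)^{2} = \left(- \frac{6789}{7}\right)^{2} = \frac{46090521}{49}$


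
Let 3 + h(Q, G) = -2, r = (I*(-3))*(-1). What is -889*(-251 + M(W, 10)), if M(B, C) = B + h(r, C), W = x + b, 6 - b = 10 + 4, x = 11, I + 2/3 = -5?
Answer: 224917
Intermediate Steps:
I = -17/3 (I = -2/3 - 5 = -17/3 ≈ -5.6667)
r = -17 (r = -17/3*(-3)*(-1) = 17*(-1) = -17)
h(Q, G) = -5 (h(Q, G) = -3 - 2 = -5)
b = -8 (b = 6 - (10 + 4) = 6 - 1*14 = 6 - 14 = -8)
W = 3 (W = 11 - 8 = 3)
M(B, C) = -5 + B (M(B, C) = B - 5 = -5 + B)
-889*(-251 + M(W, 10)) = -889*(-251 + (-5 + 3)) = -889*(-251 - 2) = -889*(-253) = 224917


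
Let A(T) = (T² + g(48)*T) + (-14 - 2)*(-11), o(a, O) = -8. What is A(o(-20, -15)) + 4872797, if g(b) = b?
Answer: 4872653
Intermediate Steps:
A(T) = 176 + T² + 48*T (A(T) = (T² + 48*T) + (-14 - 2)*(-11) = (T² + 48*T) - 16*(-11) = (T² + 48*T) + 176 = 176 + T² + 48*T)
A(o(-20, -15)) + 4872797 = (176 + (-8)² + 48*(-8)) + 4872797 = (176 + 64 - 384) + 4872797 = -144 + 4872797 = 4872653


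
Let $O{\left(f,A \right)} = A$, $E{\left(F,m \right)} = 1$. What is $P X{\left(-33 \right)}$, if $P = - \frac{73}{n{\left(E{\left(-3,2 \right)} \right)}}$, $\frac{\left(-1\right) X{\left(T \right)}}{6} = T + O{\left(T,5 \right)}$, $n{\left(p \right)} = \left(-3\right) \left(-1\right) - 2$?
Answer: $-12264$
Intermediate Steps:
$n{\left(p \right)} = 1$ ($n{\left(p \right)} = 3 - 2 = 1$)
$X{\left(T \right)} = -30 - 6 T$ ($X{\left(T \right)} = - 6 \left(T + 5\right) = - 6 \left(5 + T\right) = -30 - 6 T$)
$P = -73$ ($P = - \frac{73}{1} = \left(-73\right) 1 = -73$)
$P X{\left(-33 \right)} = - 73 \left(-30 - -198\right) = - 73 \left(-30 + 198\right) = \left(-73\right) 168 = -12264$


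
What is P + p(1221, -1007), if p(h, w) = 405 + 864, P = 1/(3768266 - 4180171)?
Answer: 522707444/411905 ≈ 1269.0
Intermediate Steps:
P = -1/411905 (P = 1/(-411905) = -1/411905 ≈ -2.4277e-6)
p(h, w) = 1269
P + p(1221, -1007) = -1/411905 + 1269 = 522707444/411905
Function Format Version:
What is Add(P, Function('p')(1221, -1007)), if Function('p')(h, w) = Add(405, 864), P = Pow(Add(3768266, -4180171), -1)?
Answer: Rational(522707444, 411905) ≈ 1269.0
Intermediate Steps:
P = Rational(-1, 411905) (P = Pow(-411905, -1) = Rational(-1, 411905) ≈ -2.4277e-6)
Function('p')(h, w) = 1269
Add(P, Function('p')(1221, -1007)) = Add(Rational(-1, 411905), 1269) = Rational(522707444, 411905)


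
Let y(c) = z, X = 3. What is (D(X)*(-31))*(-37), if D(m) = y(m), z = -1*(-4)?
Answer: 4588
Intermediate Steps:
z = 4
y(c) = 4
D(m) = 4
(D(X)*(-31))*(-37) = (4*(-31))*(-37) = -124*(-37) = 4588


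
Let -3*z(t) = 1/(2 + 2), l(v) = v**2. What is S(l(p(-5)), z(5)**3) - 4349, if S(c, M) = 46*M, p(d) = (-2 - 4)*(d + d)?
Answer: -3757559/864 ≈ -4349.0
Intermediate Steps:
p(d) = -12*d
z(t) = -1/12 (z(t) = -1/(3*(2 + 2)) = -1/3/4 = -1/3*1/4 = -1/12)
S(l(p(-5)), z(5)**3) - 4349 = 46*(-1/12)**3 - 4349 = 46*(-1/1728) - 4349 = -23/864 - 4349 = -3757559/864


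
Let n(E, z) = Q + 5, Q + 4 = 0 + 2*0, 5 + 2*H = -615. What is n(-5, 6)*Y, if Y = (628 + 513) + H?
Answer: 831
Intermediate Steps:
H = -310 (H = -5/2 + (½)*(-615) = -5/2 - 615/2 = -310)
Q = -4 (Q = -4 + (0 + 2*0) = -4 + (0 + 0) = -4 + 0 = -4)
Y = 831 (Y = (628 + 513) - 310 = 1141 - 310 = 831)
n(E, z) = 1 (n(E, z) = -4 + 5 = 1)
n(-5, 6)*Y = 1*831 = 831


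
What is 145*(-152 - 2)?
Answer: -22330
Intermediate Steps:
145*(-152 - 2) = 145*(-154) = -22330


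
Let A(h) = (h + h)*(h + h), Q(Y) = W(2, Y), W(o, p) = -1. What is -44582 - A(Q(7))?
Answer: -44586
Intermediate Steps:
Q(Y) = -1
A(h) = 4*h² (A(h) = (2*h)*(2*h) = 4*h²)
-44582 - A(Q(7)) = -44582 - 4*(-1)² = -44582 - 4 = -44586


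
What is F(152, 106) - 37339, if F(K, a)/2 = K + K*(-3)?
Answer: -37947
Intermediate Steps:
F(K, a) = -4*K (F(K, a) = 2*(K + K*(-3)) = 2*(K - 3*K) = 2*(-2*K) = -4*K)
F(152, 106) - 37339 = -4*152 - 37339 = -608 - 37339 = -37947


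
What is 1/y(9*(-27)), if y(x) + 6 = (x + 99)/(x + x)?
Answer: -27/154 ≈ -0.17532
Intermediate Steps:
y(x) = -6 + (99 + x)/(2*x) (y(x) = -6 + (x + 99)/(x + x) = -6 + (99 + x)/((2*x)) = -6 + (99 + x)*(1/(2*x)) = -6 + (99 + x)/(2*x))
1/y(9*(-27)) = 1/(11*(9 - 9*(-27))/(2*((9*(-27))))) = 1/((11/2)*(9 - 1*(-243))/(-243)) = 1/((11/2)*(-1/243)*(9 + 243)) = 1/((11/2)*(-1/243)*252) = 1/(-154/27) = -27/154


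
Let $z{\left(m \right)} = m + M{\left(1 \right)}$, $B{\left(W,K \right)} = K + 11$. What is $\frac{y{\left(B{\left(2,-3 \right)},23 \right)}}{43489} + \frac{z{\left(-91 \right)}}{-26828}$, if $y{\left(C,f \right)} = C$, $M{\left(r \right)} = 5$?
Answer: $\frac{1977339}{583361446} \approx 0.0033896$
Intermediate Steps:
$B{\left(W,K \right)} = 11 + K$
$z{\left(m \right)} = 5 + m$ ($z{\left(m \right)} = m + 5 = 5 + m$)
$\frac{y{\left(B{\left(2,-3 \right)},23 \right)}}{43489} + \frac{z{\left(-91 \right)}}{-26828} = \frac{11 - 3}{43489} + \frac{5 - 91}{-26828} = 8 \cdot \frac{1}{43489} - - \frac{43}{13414} = \frac{8}{43489} + \frac{43}{13414} = \frac{1977339}{583361446}$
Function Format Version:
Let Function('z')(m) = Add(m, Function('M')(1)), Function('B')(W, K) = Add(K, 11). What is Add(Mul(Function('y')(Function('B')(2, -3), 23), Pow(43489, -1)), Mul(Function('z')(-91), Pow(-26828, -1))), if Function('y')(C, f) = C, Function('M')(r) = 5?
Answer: Rational(1977339, 583361446) ≈ 0.0033896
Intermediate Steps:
Function('B')(W, K) = Add(11, K)
Function('z')(m) = Add(5, m) (Function('z')(m) = Add(m, 5) = Add(5, m))
Add(Mul(Function('y')(Function('B')(2, -3), 23), Pow(43489, -1)), Mul(Function('z')(-91), Pow(-26828, -1))) = Add(Mul(Add(11, -3), Pow(43489, -1)), Mul(Add(5, -91), Pow(-26828, -1))) = Add(Mul(8, Rational(1, 43489)), Mul(-86, Rational(-1, 26828))) = Add(Rational(8, 43489), Rational(43, 13414)) = Rational(1977339, 583361446)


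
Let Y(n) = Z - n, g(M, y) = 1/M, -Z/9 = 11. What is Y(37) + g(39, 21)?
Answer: -5303/39 ≈ -135.97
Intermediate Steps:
Z = -99 (Z = -9*11 = -99)
g(M, y) = 1/M
Y(n) = -99 - n
Y(37) + g(39, 21) = (-99 - 1*37) + 1/39 = (-99 - 37) + 1/39 = -136 + 1/39 = -5303/39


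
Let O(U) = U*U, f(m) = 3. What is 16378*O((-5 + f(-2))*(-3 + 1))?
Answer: 262048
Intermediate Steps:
O(U) = U²
16378*O((-5 + f(-2))*(-3 + 1)) = 16378*((-5 + 3)*(-3 + 1))² = 16378*(-2*(-2))² = 16378*4² = 16378*16 = 262048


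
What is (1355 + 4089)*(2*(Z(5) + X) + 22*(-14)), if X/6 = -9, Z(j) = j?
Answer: -2210264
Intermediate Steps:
X = -54 (X = 6*(-9) = -54)
(1355 + 4089)*(2*(Z(5) + X) + 22*(-14)) = (1355 + 4089)*(2*(5 - 54) + 22*(-14)) = 5444*(2*(-49) - 308) = 5444*(-98 - 308) = 5444*(-406) = -2210264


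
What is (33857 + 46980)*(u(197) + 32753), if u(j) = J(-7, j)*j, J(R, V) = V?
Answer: 5784857394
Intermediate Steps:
u(j) = j² (u(j) = j*j = j²)
(33857 + 46980)*(u(197) + 32753) = (33857 + 46980)*(197² + 32753) = 80837*(38809 + 32753) = 80837*71562 = 5784857394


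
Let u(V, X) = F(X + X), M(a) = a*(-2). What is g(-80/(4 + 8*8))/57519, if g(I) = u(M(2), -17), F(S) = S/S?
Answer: 1/57519 ≈ 1.7386e-5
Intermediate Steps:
M(a) = -2*a
F(S) = 1
u(V, X) = 1
g(I) = 1
g(-80/(4 + 8*8))/57519 = 1/57519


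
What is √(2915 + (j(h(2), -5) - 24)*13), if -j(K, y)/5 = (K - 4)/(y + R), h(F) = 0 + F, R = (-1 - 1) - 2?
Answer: √23297/3 ≈ 50.878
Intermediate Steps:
R = -4 (R = -2 - 2 = -4)
h(F) = F
j(K, y) = -5*(-4 + K)/(-4 + y) (j(K, y) = -5*(K - 4)/(y - 4) = -5*(-4 + K)/(-4 + y))
√(2915 + (j(h(2), -5) - 24)*13) = √(2915 + (5*(4 - 1*2)/(-4 - 5) - 24)*13) = √(2915 + (5*(4 - 2)/(-9) - 24)*13) = √(2915 + (5*(-⅑)*2 - 24)*13) = √(2915 + (-10/9 - 24)*13) = √(2915 - 226/9*13) = √(2915 - 2938/9) = √(23297/9) = √23297/3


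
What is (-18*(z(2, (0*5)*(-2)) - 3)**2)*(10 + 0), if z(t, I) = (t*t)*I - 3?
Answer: -6480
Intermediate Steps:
z(t, I) = -3 + I*t**2 (z(t, I) = t**2*I - 3 = I*t**2 - 3 = -3 + I*t**2)
(-18*(z(2, (0*5)*(-2)) - 3)**2)*(10 + 0) = (-18*((-3 + ((0*5)*(-2))*2**2) - 3)**2)*(10 + 0) = -18*((-3 + (0*(-2))*4) - 3)**2*10 = -18*((-3 + 0*4) - 3)**2*10 = -18*((-3 + 0) - 3)**2*10 = -18*(-3 - 3)**2*10 = -18*(-6)**2*10 = -18*36*10 = -648*10 = -6480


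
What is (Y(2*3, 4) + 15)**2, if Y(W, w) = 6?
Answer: 441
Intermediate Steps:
(Y(2*3, 4) + 15)**2 = (6 + 15)**2 = 21**2 = 441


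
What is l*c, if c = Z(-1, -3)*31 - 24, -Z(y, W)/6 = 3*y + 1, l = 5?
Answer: 1740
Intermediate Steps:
Z(y, W) = -6 - 18*y (Z(y, W) = -6*(3*y + 1) = -6*(1 + 3*y) = -6 - 18*y)
c = 348 (c = (-6 - 18*(-1))*31 - 24 = (-6 + 18)*31 - 24 = 12*31 - 24 = 372 - 24 = 348)
l*c = 5*348 = 1740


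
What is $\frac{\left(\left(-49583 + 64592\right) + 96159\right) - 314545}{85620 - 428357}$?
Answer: $\frac{203377}{342737} \approx 0.59339$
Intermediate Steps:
$\frac{\left(\left(-49583 + 64592\right) + 96159\right) - 314545}{85620 - 428357} = \frac{\left(15009 + 96159\right) - 314545}{-342737} = \left(111168 - 314545\right) \left(- \frac{1}{342737}\right) = \left(-203377\right) \left(- \frac{1}{342737}\right) = \frac{203377}{342737}$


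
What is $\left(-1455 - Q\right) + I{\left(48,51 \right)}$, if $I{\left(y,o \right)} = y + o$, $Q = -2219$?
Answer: $863$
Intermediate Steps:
$I{\left(y,o \right)} = o + y$
$\left(-1455 - Q\right) + I{\left(48,51 \right)} = \left(-1455 - -2219\right) + \left(51 + 48\right) = \left(-1455 + 2219\right) + 99 = 764 + 99 = 863$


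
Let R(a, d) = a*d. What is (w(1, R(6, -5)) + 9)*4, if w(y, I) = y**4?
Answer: 40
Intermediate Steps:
(w(1, R(6, -5)) + 9)*4 = (1**4 + 9)*4 = (1 + 9)*4 = 10*4 = 40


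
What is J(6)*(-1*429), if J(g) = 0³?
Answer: 0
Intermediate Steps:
J(g) = 0
J(6)*(-1*429) = 0*(-1*429) = 0*(-429) = 0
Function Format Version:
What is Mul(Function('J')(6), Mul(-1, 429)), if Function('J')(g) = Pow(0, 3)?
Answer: 0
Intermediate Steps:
Function('J')(g) = 0
Mul(Function('J')(6), Mul(-1, 429)) = Mul(0, Mul(-1, 429)) = Mul(0, -429) = 0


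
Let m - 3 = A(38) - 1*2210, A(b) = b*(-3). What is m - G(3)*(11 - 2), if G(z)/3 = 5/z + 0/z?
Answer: -2366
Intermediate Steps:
A(b) = -3*b
G(z) = 15/z (G(z) = 3*(5/z + 0/z) = 3*(5/z + 0) = 3*(5/z) = 15/z)
m = -2321 (m = 3 + (-3*38 - 1*2210) = 3 + (-114 - 2210) = 3 - 2324 = -2321)
m - G(3)*(11 - 2) = -2321 - 15/3*(11 - 2) = -2321 - 15*(⅓)*9 = -2321 - 5*9 = -2321 - 1*45 = -2321 - 45 = -2366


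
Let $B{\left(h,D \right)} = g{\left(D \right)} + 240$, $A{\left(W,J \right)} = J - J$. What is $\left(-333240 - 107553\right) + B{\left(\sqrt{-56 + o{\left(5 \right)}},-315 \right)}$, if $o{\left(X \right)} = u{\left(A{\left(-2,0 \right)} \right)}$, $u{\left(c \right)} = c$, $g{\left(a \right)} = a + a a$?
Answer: $-341643$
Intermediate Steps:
$g{\left(a \right)} = a + a^{2}$
$A{\left(W,J \right)} = 0$
$o{\left(X \right)} = 0$
$B{\left(h,D \right)} = 240 + D \left(1 + D\right)$ ($B{\left(h,D \right)} = D \left(1 + D\right) + 240 = 240 + D \left(1 + D\right)$)
$\left(-333240 - 107553\right) + B{\left(\sqrt{-56 + o{\left(5 \right)}},-315 \right)} = \left(-333240 - 107553\right) - \left(-240 + 315 \left(1 - 315\right)\right) = -440793 + \left(240 - -98910\right) = -440793 + \left(240 + 98910\right) = -440793 + 99150 = -341643$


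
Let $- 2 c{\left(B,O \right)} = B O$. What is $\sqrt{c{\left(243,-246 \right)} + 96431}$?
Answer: $4 \sqrt{7895} \approx 355.42$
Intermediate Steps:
$c{\left(B,O \right)} = - \frac{B O}{2}$
$\sqrt{c{\left(243,-246 \right)} + 96431} = \sqrt{\left(- \frac{1}{2}\right) 243 \left(-246\right) + 96431} = \sqrt{29889 + 96431} = \sqrt{126320} = 4 \sqrt{7895}$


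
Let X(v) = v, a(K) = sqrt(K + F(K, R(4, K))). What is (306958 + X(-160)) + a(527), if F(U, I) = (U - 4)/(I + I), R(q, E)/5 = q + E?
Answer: 306798 + sqrt(1651346870)/1770 ≈ 3.0682e+5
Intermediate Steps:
R(q, E) = 5*E + 5*q (R(q, E) = 5*(q + E) = 5*(E + q) = 5*E + 5*q)
F(U, I) = (-4 + U)/(2*I) (F(U, I) = (-4 + U)/((2*I)) = (-4 + U)*(1/(2*I)) = (-4 + U)/(2*I))
a(K) = sqrt(K + (-4 + K)/(2*(20 + 5*K))) (a(K) = sqrt(K + (-4 + K)/(2*(5*K + 5*4))) = sqrt(K + (-4 + K)/(2*(5*K + 20))) = sqrt(K + (-4 + K)/(2*(20 + 5*K))))
(306958 + X(-160)) + a(527) = (306958 - 160) + sqrt(527 + (-4 + 527)/(2*(20 + 5*527))) = 306798 + sqrt(527 + (1/2)*523/(20 + 2635)) = 306798 + sqrt(527 + (1/2)*523/2655) = 306798 + sqrt(527 + (1/2)*(1/2655)*523) = 306798 + sqrt(527 + 523/5310) = 306798 + sqrt(2798893/5310) = 306798 + sqrt(1651346870)/1770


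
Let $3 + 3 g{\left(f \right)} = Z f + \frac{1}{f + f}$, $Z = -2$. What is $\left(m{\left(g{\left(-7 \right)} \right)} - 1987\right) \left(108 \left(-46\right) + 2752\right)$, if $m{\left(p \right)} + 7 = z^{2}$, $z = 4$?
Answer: $4383248$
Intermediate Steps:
$g{\left(f \right)} = -1 - \frac{2 f}{3} + \frac{1}{6 f}$ ($g{\left(f \right)} = -1 + \frac{- 2 f + \frac{1}{f + f}}{3} = -1 + \frac{- 2 f + \frac{1}{2 f}}{3} = -1 + \frac{\frac{1}{2 f} - 2 f}{3} = -1 - \left(- \frac{1}{6 f} + \frac{2 f}{3}\right) = -1 - \frac{2 f}{3} + \frac{1}{6 f}$)
$m{\left(p \right)} = 9$ ($m{\left(p \right)} = -7 + 4^{2} = -7 + 16 = 9$)
$\left(m{\left(g{\left(-7 \right)} \right)} - 1987\right) \left(108 \left(-46\right) + 2752\right) = \left(9 - 1987\right) \left(108 \left(-46\right) + 2752\right) = - 1978 \left(-4968 + 2752\right) = \left(-1978\right) \left(-2216\right) = 4383248$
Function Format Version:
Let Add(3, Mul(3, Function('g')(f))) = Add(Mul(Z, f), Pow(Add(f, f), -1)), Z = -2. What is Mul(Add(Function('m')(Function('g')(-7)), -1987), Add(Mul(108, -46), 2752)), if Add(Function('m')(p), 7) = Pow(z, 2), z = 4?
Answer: 4383248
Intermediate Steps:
Function('g')(f) = Add(-1, Mul(Rational(-2, 3), f), Mul(Rational(1, 6), Pow(f, -1))) (Function('g')(f) = Add(-1, Mul(Rational(1, 3), Add(Mul(-2, f), Pow(Add(f, f), -1)))) = Add(-1, Mul(Rational(1, 3), Add(Mul(-2, f), Pow(Mul(2, f), -1)))) = Add(-1, Mul(Rational(1, 3), Add(Mul(-2, f), Mul(Rational(1, 2), Pow(f, -1))))) = Add(-1, Mul(Rational(1, 3), Add(Mul(Rational(1, 2), Pow(f, -1)), Mul(-2, f)))) = Add(-1, Add(Mul(Rational(-2, 3), f), Mul(Rational(1, 6), Pow(f, -1)))) = Add(-1, Mul(Rational(-2, 3), f), Mul(Rational(1, 6), Pow(f, -1))))
Function('m')(p) = 9 (Function('m')(p) = Add(-7, Pow(4, 2)) = Add(-7, 16) = 9)
Mul(Add(Function('m')(Function('g')(-7)), -1987), Add(Mul(108, -46), 2752)) = Mul(Add(9, -1987), Add(Mul(108, -46), 2752)) = Mul(-1978, Add(-4968, 2752)) = Mul(-1978, -2216) = 4383248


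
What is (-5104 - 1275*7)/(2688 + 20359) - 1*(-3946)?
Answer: 90929433/23047 ≈ 3945.4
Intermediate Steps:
(-5104 - 1275*7)/(2688 + 20359) - 1*(-3946) = (-5104 - 8925)/23047 + 3946 = -14029*1/23047 + 3946 = -14029/23047 + 3946 = 90929433/23047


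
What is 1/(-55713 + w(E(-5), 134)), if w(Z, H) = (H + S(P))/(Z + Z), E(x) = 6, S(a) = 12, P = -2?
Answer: -6/334205 ≈ -1.7953e-5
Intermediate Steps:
w(Z, H) = (12 + H)/(2*Z) (w(Z, H) = (H + 12)/(Z + Z) = (12 + H)/((2*Z)) = (12 + H)*(1/(2*Z)) = (12 + H)/(2*Z))
1/(-55713 + w(E(-5), 134)) = 1/(-55713 + (½)*(12 + 134)/6) = 1/(-55713 + (½)*(⅙)*146) = 1/(-55713 + 73/6) = 1/(-334205/6) = -6/334205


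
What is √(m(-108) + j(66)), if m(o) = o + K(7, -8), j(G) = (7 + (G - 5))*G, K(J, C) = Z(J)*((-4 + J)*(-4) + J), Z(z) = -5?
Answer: √4405 ≈ 66.370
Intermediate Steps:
K(J, C) = -80 + 15*J (K(J, C) = -5*((-4 + J)*(-4) + J) = -5*((16 - 4*J) + J) = -5*(16 - 3*J) = -80 + 15*J)
j(G) = G*(2 + G) (j(G) = (7 + (-5 + G))*G = (2 + G)*G = G*(2 + G))
m(o) = 25 + o (m(o) = o + (-80 + 15*7) = o + (-80 + 105) = o + 25 = 25 + o)
√(m(-108) + j(66)) = √((25 - 108) + 66*(2 + 66)) = √(-83 + 66*68) = √(-83 + 4488) = √4405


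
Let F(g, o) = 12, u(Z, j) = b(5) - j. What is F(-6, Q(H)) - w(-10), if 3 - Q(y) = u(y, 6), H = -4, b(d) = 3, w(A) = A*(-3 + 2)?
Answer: 2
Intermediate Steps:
w(A) = -A (w(A) = A*(-1) = -A)
u(Z, j) = 3 - j
Q(y) = 6 (Q(y) = 3 - (3 - 1*6) = 3 - (3 - 6) = 3 - 1*(-3) = 3 + 3 = 6)
F(-6, Q(H)) - w(-10) = 12 - (-1)*(-10) = 12 - 1*10 = 12 - 10 = 2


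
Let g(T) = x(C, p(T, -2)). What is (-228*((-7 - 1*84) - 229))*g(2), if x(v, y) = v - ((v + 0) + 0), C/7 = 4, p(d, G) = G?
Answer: 0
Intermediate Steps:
C = 28 (C = 7*4 = 28)
x(v, y) = 0 (x(v, y) = v - (v + 0) = v - v = 0)
g(T) = 0
(-228*((-7 - 1*84) - 229))*g(2) = -228*((-7 - 1*84) - 229)*0 = -228*((-7 - 84) - 229)*0 = -228*(-91 - 229)*0 = -228*(-320)*0 = 72960*0 = 0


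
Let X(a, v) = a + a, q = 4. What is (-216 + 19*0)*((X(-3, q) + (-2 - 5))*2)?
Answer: 5616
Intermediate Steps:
X(a, v) = 2*a
(-216 + 19*0)*((X(-3, q) + (-2 - 5))*2) = (-216 + 19*0)*((2*(-3) + (-2 - 5))*2) = (-216 + 0)*((-6 - 7)*2) = -(-2808)*2 = -216*(-26) = 5616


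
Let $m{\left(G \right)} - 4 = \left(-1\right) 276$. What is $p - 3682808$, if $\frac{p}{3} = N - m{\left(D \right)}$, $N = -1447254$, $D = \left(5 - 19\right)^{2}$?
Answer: $-8023754$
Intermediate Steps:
$D = 196$ ($D = \left(-14\right)^{2} = 196$)
$m{\left(G \right)} = -272$ ($m{\left(G \right)} = 4 - 276 = -272$)
$p = -4340946$ ($p = 3 \left(-1447254 - -272\right) = 3 \left(-1447254 + 272\right) = 3 \left(-1446982\right) = -4340946$)
$p - 3682808 = -4340946 - 3682808 = -8023754$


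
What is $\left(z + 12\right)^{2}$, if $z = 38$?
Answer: $2500$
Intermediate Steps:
$\left(z + 12\right)^{2} = \left(38 + 12\right)^{2} = 50^{2} = 2500$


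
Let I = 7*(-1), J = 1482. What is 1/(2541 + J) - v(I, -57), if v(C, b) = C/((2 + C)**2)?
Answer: 28186/100575 ≈ 0.28025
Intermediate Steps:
I = -7
v(C, b) = C/(2 + C)**2
1/(2541 + J) - v(I, -57) = 1/(2541 + 1482) - (-7)/(2 - 7)**2 = 1/4023 - (-7)/(-5)**2 = 1/4023 - (-7)/25 = 1/4023 - 1*(-7/25) = 1/4023 + 7/25 = 28186/100575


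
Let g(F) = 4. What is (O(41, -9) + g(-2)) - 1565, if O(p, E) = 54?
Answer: -1507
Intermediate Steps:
(O(41, -9) + g(-2)) - 1565 = (54 + 4) - 1565 = 58 - 1565 = -1507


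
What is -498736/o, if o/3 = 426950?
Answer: -249368/640425 ≈ -0.38938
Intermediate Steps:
o = 1280850 (o = 3*426950 = 1280850)
-498736/o = -498736/1280850 = -498736*1/1280850 = -249368/640425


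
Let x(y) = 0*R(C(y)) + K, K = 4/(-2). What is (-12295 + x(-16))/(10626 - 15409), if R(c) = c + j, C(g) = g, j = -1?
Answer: 12297/4783 ≈ 2.5710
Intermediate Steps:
R(c) = -1 + c (R(c) = c - 1 = -1 + c)
K = -2 (K = 4*(-½) = -2)
x(y) = -2 (x(y) = 0*(-1 + y) - 2 = 0 - 2 = -2)
(-12295 + x(-16))/(10626 - 15409) = (-12295 - 2)/(10626 - 15409) = -12297/(-4783) = -12297*(-1/4783) = 12297/4783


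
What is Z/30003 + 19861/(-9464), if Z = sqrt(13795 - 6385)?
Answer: -19861/9464 + sqrt(7410)/30003 ≈ -2.0957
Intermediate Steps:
Z = sqrt(7410) ≈ 86.081
Z/30003 + 19861/(-9464) = sqrt(7410)/30003 + 19861/(-9464) = sqrt(7410)*(1/30003) + 19861*(-1/9464) = sqrt(7410)/30003 - 19861/9464 = -19861/9464 + sqrt(7410)/30003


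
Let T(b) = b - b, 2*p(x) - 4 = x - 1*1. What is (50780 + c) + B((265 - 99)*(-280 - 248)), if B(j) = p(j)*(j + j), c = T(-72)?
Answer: 7681959740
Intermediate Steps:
p(x) = 3/2 + x/2 (p(x) = 2 + (x - 1*1)/2 = 2 + (x - 1)/2 = 2 + (-1 + x)/2 = 2 + (-½ + x/2) = 3/2 + x/2)
T(b) = 0
c = 0
B(j) = 2*j*(3/2 + j/2) (B(j) = (3/2 + j/2)*(j + j) = (3/2 + j/2)*(2*j) = 2*j*(3/2 + j/2))
(50780 + c) + B((265 - 99)*(-280 - 248)) = (50780 + 0) + ((265 - 99)*(-280 - 248))*(3 + (265 - 99)*(-280 - 248)) = 50780 + (166*(-528))*(3 + 166*(-528)) = 50780 - 87648*(3 - 87648) = 50780 - 87648*(-87645) = 50780 + 7681908960 = 7681959740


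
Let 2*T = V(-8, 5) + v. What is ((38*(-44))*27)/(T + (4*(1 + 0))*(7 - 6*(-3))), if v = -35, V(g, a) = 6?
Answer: -528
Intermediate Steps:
T = -29/2 (T = (6 - 35)/2 = (1/2)*(-29) = -29/2 ≈ -14.500)
((38*(-44))*27)/(T + (4*(1 + 0))*(7 - 6*(-3))) = ((38*(-44))*27)/(-29/2 + (4*(1 + 0))*(7 - 6*(-3))) = (-1672*27)/(-29/2 + (4*1)*(7 + 18)) = -45144/(-29/2 + 4*25) = -45144/(-29/2 + 100) = -45144/171/2 = -45144*2/171 = -528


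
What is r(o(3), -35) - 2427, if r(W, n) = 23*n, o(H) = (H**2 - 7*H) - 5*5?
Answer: -3232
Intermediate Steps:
o(H) = -25 + H**2 - 7*H (o(H) = (H**2 - 7*H) - 25 = -25 + H**2 - 7*H)
r(o(3), -35) - 2427 = 23*(-35) - 2427 = -805 - 2427 = -3232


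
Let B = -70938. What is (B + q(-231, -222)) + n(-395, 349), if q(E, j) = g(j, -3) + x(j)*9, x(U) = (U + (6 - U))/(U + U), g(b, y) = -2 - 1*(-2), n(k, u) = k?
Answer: -5278651/74 ≈ -71333.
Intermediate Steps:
g(b, y) = 0 (g(b, y) = -2 + 2 = 0)
x(U) = 3/U (x(U) = 6/((2*U)) = 6*(1/(2*U)) = 3/U)
q(E, j) = 27/j (q(E, j) = 0 + (3/j)*9 = 0 + 27/j = 27/j)
(B + q(-231, -222)) + n(-395, 349) = (-70938 + 27/(-222)) - 395 = (-70938 + 27*(-1/222)) - 395 = (-70938 - 9/74) - 395 = -5249421/74 - 395 = -5278651/74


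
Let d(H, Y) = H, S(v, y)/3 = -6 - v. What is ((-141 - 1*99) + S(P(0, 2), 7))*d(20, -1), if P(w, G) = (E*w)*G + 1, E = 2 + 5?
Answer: -5220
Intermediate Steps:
E = 7
P(w, G) = 1 + 7*G*w (P(w, G) = (7*w)*G + 1 = 7*G*w + 1 = 1 + 7*G*w)
S(v, y) = -18 - 3*v (S(v, y) = 3*(-6 - v) = -18 - 3*v)
((-141 - 1*99) + S(P(0, 2), 7))*d(20, -1) = ((-141 - 1*99) + (-18 - 3*(1 + 7*2*0)))*20 = ((-141 - 99) + (-18 - 3*(1 + 0)))*20 = (-240 + (-18 - 3*1))*20 = (-240 + (-18 - 3))*20 = (-240 - 21)*20 = -261*20 = -5220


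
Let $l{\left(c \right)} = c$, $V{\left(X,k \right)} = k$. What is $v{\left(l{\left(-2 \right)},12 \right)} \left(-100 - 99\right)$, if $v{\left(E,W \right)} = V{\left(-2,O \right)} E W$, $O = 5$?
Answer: $23880$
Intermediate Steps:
$v{\left(E,W \right)} = 5 E W$
$v{\left(l{\left(-2 \right)},12 \right)} \left(-100 - 99\right) = 5 \left(-2\right) 12 \left(-100 - 99\right) = \left(-120\right) \left(-199\right) = 23880$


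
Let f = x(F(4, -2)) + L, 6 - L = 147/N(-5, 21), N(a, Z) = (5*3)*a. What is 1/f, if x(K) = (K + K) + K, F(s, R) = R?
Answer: 25/49 ≈ 0.51020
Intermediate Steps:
N(a, Z) = 15*a
x(K) = 3*K (x(K) = 2*K + K = 3*K)
L = 199/25 (L = 6 - 147/(15*(-5)) = 6 - 147/(-75) = 6 - 147*(-1)/75 = 6 - 1*(-49/25) = 6 + 49/25 = 199/25 ≈ 7.9600)
f = 49/25 (f = 3*(-2) + 199/25 = -6 + 199/25 = 49/25 ≈ 1.9600)
1/f = 1/(49/25) = 25/49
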